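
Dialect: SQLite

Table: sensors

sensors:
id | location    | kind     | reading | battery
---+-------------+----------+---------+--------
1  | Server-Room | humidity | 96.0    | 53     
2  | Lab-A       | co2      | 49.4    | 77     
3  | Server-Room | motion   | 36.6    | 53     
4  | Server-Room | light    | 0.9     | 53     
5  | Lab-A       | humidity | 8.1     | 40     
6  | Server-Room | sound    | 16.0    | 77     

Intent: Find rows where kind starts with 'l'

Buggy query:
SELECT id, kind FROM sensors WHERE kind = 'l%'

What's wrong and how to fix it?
Bug: '=' compares the literal string including the % character; pattern matching needs LIKE

Fix: Use LIKE for wildcard pattern matching

Corrected query:
SELECT id, kind FROM sensors WHERE kind LIKE 'l%'

Result:
id | kind 
---+------
4  | light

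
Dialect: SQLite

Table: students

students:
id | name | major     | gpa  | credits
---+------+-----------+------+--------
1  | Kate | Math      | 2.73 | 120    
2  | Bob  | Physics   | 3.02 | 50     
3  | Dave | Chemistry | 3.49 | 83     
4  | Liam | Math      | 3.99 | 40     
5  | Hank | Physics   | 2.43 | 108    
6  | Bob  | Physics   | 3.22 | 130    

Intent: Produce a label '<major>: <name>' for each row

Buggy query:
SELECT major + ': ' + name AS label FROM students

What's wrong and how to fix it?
Bug: '+' is numeric addition; on text columns SQLite converts them to 0 instead of concatenating

Fix: Replace + with || to concatenate text

Corrected query:
SELECT major || ': ' || name AS label FROM students

Result:
label          
---------------
Math: Kate     
Physics: Bob   
Chemistry: Dave
Math: Liam     
Physics: Hank  
Physics: Bob   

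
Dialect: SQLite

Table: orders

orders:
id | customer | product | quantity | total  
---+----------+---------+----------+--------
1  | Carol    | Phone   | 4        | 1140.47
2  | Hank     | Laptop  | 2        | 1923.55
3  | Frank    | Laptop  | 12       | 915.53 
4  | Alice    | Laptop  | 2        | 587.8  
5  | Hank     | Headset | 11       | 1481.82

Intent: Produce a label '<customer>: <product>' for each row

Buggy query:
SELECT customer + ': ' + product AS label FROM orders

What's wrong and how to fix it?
Bug: SQLite uses || for string concatenation; + coerces text to numbers (yielding 0)

Fix: Replace + with || to concatenate text

Corrected query:
SELECT customer || ': ' || product AS label FROM orders

Result:
label        
-------------
Carol: Phone 
Hank: Laptop 
Frank: Laptop
Alice: Laptop
Hank: Headset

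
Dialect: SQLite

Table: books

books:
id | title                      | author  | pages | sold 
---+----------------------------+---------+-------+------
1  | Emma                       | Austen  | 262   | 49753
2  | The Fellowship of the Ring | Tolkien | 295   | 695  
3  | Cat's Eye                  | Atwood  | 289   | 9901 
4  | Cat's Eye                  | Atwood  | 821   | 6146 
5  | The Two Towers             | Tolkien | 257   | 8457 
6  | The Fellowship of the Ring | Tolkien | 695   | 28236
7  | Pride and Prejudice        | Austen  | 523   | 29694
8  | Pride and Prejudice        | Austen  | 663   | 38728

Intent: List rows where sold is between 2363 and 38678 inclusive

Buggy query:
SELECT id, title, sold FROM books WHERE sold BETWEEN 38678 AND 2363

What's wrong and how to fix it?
Bug: BETWEEN expects the lower bound first; with 38678 AND 2363 the range is empty

Fix: Write BETWEEN 2363 AND 38678

Corrected query:
SELECT id, title, sold FROM books WHERE sold BETWEEN 2363 AND 38678

Result:
id | title                      | sold 
---+----------------------------+------
3  | Cat's Eye                  | 9901 
4  | Cat's Eye                  | 6146 
5  | The Two Towers             | 8457 
6  | The Fellowship of the Ring | 28236
7  | Pride and Prejudice        | 29694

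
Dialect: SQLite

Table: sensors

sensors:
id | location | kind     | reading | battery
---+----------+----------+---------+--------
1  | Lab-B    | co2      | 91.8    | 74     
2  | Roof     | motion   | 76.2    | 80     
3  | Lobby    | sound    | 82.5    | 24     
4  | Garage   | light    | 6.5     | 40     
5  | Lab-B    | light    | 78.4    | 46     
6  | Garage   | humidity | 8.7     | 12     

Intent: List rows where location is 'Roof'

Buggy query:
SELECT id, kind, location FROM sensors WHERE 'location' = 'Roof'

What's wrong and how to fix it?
Bug: 'location' in single quotes is a string literal, not the column; the comparison is literal-vs-literal and never true

Fix: Remove the quotes around the column name (or use double quotes for an identifier)

Corrected query:
SELECT id, kind, location FROM sensors WHERE location = 'Roof'

Result:
id | kind   | location
---+--------+---------
2  | motion | Roof    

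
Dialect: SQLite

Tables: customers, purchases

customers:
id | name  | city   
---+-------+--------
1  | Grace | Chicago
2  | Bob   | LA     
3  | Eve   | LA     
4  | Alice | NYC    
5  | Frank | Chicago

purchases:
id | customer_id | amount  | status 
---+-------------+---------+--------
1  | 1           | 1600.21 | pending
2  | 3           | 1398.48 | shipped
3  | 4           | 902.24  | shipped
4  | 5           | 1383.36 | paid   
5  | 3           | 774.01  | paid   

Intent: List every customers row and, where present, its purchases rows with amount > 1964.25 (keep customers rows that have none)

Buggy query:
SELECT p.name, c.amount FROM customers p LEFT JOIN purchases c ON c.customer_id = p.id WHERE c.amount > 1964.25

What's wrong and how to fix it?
Bug: A WHERE condition on the right-hand table after LEFT JOIN drops unmatched parents

Fix: Put 'c.amount > 1964.25' in the JOIN's ON clause instead of WHERE

Corrected query:
SELECT p.name, c.amount FROM customers p LEFT JOIN purchases c ON c.customer_id = p.id AND c.amount > 1964.25

Result:
name  | amount
------+-------
Grace | NULL  
Bob   | NULL  
Eve   | NULL  
Alice | NULL  
Frank | NULL  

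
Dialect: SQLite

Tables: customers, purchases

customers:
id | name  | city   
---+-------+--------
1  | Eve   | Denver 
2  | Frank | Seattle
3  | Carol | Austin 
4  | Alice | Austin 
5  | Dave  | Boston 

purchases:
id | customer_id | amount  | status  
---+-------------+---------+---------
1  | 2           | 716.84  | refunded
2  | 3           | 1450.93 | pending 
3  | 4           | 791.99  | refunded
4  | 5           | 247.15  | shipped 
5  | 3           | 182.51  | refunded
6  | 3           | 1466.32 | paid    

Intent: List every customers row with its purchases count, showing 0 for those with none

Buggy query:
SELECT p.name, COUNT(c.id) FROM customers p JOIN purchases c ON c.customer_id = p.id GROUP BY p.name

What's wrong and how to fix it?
Bug: An inner join excludes parents with zero children

Fix: Use LEFT JOIN so parents without children still appear (COUNT(c.id) gives 0)

Corrected query:
SELECT p.name, COUNT(c.id) FROM customers p LEFT JOIN purchases c ON c.customer_id = p.id GROUP BY p.name

Result:
name  | COUNT(c.id)
------+------------
Alice | 1          
Carol | 3          
Dave  | 1          
Eve   | 0          
Frank | 1          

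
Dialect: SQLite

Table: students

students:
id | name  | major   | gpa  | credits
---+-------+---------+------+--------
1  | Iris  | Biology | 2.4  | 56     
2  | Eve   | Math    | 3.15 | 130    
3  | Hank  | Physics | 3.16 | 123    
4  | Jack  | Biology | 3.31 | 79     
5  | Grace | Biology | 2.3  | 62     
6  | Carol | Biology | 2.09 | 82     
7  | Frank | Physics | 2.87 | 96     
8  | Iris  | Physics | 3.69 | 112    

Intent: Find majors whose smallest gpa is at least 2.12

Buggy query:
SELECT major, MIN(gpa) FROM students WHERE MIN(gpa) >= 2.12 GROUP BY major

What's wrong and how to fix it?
Bug: MIN() in WHERE is a misuse of aggregate

Fix: Replace WHERE with HAVING after the GROUP BY

Corrected query:
SELECT major, MIN(gpa) FROM students GROUP BY major HAVING MIN(gpa) >= 2.12

Result:
major   | MIN(gpa)
--------+---------
Math    | 3.15    
Physics | 2.87    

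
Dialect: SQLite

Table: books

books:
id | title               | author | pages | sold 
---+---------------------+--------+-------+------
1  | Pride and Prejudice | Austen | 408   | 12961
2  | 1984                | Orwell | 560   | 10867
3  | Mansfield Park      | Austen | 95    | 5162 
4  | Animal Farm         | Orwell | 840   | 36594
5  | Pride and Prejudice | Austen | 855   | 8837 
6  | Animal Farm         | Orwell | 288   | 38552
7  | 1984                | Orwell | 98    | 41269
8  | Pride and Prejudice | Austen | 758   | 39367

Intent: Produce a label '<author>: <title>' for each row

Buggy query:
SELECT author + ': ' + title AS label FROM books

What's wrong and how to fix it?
Bug: SQLite uses || for string concatenation; + coerces text to numbers (yielding 0)

Fix: Use the || operator for string concatenation

Corrected query:
SELECT author || ': ' || title AS label FROM books

Result:
label                      
---------------------------
Austen: Pride and Prejudice
Orwell: 1984               
Austen: Mansfield Park     
Orwell: Animal Farm        
Austen: Pride and Prejudice
Orwell: Animal Farm        
Orwell: 1984               
Austen: Pride and Prejudice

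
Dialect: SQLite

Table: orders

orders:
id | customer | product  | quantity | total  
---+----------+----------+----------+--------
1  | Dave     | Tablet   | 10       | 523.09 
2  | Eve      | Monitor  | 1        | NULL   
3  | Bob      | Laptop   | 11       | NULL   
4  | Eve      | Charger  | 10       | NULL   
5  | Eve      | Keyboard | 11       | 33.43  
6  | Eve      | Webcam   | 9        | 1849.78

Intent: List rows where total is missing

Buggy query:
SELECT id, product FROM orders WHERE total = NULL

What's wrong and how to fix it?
Bug: '= NULL' is always unknown in SQL three-valued logic, so no rows match

Fix: Replace '= NULL' with 'IS NULL'

Corrected query:
SELECT id, product FROM orders WHERE total IS NULL

Result:
id | product
---+--------
2  | Monitor
3  | Laptop 
4  | Charger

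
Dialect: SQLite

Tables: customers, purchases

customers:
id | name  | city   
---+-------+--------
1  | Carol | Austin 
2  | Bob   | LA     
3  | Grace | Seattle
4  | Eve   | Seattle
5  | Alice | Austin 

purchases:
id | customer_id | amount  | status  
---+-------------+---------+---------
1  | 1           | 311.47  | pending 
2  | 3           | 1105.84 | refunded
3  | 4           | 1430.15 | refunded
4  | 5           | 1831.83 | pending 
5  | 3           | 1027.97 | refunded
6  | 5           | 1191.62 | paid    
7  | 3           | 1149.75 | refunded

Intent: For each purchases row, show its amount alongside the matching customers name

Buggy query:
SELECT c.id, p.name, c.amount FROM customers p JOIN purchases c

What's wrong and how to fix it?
Bug: JOIN with no ON clause produces a cartesian product; every purchases row pairs with every customers row

Fix: Specify the join condition linking the foreign key to the parent id

Corrected query:
SELECT c.id, p.name, c.amount FROM customers p JOIN purchases c ON c.customer_id = p.id

Result:
id | name  | amount 
---+-------+--------
1  | Carol | 311.47 
2  | Grace | 1105.84
3  | Eve   | 1430.15
4  | Alice | 1831.83
5  | Grace | 1027.97
6  | Alice | 1191.62
7  | Grace | 1149.75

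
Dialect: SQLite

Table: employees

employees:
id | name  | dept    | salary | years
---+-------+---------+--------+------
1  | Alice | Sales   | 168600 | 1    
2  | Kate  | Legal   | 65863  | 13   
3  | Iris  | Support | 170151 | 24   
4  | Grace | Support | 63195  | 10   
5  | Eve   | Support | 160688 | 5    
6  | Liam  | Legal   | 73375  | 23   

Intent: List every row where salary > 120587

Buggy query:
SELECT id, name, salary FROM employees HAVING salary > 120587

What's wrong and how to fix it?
Bug: This is a non-aggregate query (no GROUP BY, no aggregates), so in SQLite the HAVING clause is invalid here; a row-level condition belongs in WHERE

Fix: Use WHERE for row-level filtering

Corrected query:
SELECT id, name, salary FROM employees WHERE salary > 120587

Result:
id | name  | salary
---+-------+-------
1  | Alice | 168600
3  | Iris  | 170151
5  | Eve   | 160688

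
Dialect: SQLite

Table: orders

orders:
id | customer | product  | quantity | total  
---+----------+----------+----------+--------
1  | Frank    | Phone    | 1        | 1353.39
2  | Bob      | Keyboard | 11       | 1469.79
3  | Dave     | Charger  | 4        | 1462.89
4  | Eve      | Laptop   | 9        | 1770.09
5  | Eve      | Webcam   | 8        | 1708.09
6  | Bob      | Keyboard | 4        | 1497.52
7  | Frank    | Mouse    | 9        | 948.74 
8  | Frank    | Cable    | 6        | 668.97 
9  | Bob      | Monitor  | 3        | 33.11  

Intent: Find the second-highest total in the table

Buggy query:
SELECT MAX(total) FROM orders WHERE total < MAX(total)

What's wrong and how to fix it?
Bug: MAX(total) on the right of the comparison is an aggregate-in-WHERE error

Fix: Put the inner MAX in a scalar subquery

Corrected query:
SELECT MAX(total) FROM orders WHERE total < (SELECT MAX(total) FROM orders)

Result:
MAX(total)
----------
1708.09   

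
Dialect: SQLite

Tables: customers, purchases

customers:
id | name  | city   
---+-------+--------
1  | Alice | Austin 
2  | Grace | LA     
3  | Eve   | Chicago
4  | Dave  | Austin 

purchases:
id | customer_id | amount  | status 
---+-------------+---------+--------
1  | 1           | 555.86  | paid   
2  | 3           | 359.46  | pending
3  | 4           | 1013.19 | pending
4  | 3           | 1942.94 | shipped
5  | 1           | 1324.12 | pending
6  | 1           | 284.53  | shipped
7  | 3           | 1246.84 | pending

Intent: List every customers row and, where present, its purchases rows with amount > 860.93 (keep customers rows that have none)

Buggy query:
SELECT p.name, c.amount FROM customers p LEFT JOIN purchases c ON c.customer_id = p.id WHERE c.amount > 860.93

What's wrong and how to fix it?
Bug: A WHERE condition on the right-hand table after LEFT JOIN drops unmatched parents

Fix: Move the right-table condition into the ON clause so unmatched parents are kept

Corrected query:
SELECT p.name, c.amount FROM customers p LEFT JOIN purchases c ON c.customer_id = p.id AND c.amount > 860.93

Result:
name  | amount 
------+--------
Alice | 1324.12
Grace | NULL   
Eve   | 1246.84
Eve   | 1942.94
Dave  | 1013.19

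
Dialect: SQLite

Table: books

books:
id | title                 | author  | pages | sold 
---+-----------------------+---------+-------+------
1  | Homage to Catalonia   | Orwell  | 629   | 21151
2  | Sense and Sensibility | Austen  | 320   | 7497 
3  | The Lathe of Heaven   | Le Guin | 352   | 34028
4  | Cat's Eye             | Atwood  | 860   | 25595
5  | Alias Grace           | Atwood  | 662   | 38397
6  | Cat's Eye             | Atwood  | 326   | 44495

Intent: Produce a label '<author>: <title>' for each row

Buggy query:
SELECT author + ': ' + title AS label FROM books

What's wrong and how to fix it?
Bug: SQLite uses || for string concatenation; + coerces text to numbers (yielding 0)

Fix: Replace + with || to concatenate text

Corrected query:
SELECT author || ': ' || title AS label FROM books

Result:
label                        
-----------------------------
Orwell: Homage to Catalonia  
Austen: Sense and Sensibility
Le Guin: The Lathe of Heaven 
Atwood: Cat's Eye            
Atwood: Alias Grace          
Atwood: Cat's Eye            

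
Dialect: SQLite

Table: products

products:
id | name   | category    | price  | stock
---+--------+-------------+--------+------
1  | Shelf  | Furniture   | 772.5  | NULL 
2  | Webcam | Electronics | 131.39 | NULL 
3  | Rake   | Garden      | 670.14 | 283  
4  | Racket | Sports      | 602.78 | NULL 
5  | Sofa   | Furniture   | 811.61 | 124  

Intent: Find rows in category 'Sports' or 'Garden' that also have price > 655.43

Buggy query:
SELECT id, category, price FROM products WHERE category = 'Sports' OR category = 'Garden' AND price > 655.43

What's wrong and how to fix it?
Bug: AND binds tighter than OR, so this parses as category = 'Sports' OR (category = 'Garden' AND price > 655.43)

Fix: Group the OR with parentheses (or use IN), then AND the threshold

Corrected query:
SELECT id, category, price FROM products WHERE (category = 'Sports' OR category = 'Garden') AND price > 655.43

Result:
id | category | price 
---+----------+-------
3  | Garden   | 670.14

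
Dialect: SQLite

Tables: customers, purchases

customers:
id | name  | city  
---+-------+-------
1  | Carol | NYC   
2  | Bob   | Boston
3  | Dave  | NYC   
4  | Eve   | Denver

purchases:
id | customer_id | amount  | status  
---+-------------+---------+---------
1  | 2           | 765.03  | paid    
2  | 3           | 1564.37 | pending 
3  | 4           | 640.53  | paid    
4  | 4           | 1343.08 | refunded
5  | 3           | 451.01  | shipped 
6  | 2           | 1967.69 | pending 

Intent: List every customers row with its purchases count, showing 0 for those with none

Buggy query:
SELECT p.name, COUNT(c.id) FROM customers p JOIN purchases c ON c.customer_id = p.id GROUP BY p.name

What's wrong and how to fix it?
Bug: INNER JOIN drops customers rows that have no matching purchases rows

Fix: Use LEFT JOIN so parents without children still appear (COUNT(c.id) gives 0)

Corrected query:
SELECT p.name, COUNT(c.id) FROM customers p LEFT JOIN purchases c ON c.customer_id = p.id GROUP BY p.name

Result:
name  | COUNT(c.id)
------+------------
Bob   | 2          
Carol | 0          
Dave  | 2          
Eve   | 2          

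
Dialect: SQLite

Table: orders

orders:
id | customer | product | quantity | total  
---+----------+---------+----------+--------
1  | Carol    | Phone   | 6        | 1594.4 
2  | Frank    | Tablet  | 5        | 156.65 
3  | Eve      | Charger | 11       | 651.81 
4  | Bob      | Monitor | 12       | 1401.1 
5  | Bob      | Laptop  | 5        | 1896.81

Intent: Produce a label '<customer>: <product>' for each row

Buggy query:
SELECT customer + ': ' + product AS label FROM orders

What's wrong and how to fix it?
Bug: SQLite uses || for string concatenation; + coerces text to numbers (yielding 0)

Fix: Use the || operator for string concatenation

Corrected query:
SELECT customer || ': ' || product AS label FROM orders

Result:
label        
-------------
Carol: Phone 
Frank: Tablet
Eve: Charger 
Bob: Monitor 
Bob: Laptop  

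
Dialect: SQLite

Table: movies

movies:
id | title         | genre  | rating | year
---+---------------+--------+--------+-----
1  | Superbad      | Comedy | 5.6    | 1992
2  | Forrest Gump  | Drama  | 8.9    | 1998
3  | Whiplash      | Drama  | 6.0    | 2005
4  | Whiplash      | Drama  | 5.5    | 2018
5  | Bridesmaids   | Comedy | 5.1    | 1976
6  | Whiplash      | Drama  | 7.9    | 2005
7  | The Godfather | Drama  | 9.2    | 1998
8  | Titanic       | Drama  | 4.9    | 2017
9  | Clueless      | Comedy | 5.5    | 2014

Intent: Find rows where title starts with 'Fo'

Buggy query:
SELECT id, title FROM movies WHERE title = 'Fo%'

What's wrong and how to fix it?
Bug: '=' compares the literal string including the % character; pattern matching needs LIKE

Fix: Use LIKE for wildcard pattern matching

Corrected query:
SELECT id, title FROM movies WHERE title LIKE 'Fo%'

Result:
id | title       
---+-------------
2  | Forrest Gump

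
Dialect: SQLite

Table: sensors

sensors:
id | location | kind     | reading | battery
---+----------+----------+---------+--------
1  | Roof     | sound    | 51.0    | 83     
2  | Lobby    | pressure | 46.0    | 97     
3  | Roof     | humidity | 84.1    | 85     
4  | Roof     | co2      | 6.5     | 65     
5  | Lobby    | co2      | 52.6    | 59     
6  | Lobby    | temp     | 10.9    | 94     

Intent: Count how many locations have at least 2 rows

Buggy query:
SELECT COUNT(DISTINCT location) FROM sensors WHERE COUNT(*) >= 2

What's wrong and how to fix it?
Bug: WHERE filters individual rows, not groups, so a group-level COUNT is invalid there

Fix: Group first with HAVING COUNT(*) >= 2, then COUNT the resulting groups

Corrected query:
SELECT COUNT(*) FROM (SELECT location FROM sensors GROUP BY location HAVING COUNT(*) >= 2)

Result:
COUNT(*)
--------
2       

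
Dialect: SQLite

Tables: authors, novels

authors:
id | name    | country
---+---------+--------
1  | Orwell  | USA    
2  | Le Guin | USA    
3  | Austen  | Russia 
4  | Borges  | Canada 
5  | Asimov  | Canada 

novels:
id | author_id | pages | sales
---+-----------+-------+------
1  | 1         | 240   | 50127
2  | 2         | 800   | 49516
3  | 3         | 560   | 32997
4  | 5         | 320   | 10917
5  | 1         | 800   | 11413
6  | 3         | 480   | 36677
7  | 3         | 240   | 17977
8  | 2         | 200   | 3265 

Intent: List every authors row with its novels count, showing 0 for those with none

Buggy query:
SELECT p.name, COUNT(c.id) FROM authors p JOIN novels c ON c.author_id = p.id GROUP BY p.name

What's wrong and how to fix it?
Bug: INNER JOIN drops authors rows that have no matching novels rows

Fix: Use LEFT JOIN so parents without children still appear (COUNT(c.id) gives 0)

Corrected query:
SELECT p.name, COUNT(c.id) FROM authors p LEFT JOIN novels c ON c.author_id = p.id GROUP BY p.name

Result:
name    | COUNT(c.id)
--------+------------
Asimov  | 1          
Austen  | 3          
Borges  | 0          
Le Guin | 2          
Orwell  | 2          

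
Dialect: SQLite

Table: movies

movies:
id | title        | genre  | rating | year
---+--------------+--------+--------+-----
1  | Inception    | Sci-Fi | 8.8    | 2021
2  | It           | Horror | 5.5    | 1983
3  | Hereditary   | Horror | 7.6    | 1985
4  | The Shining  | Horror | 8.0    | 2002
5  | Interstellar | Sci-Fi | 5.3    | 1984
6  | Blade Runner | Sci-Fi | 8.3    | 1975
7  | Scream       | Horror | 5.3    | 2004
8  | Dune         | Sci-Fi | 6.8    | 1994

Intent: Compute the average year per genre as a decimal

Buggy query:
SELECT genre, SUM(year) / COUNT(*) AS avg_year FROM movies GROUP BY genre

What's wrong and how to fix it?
Bug: SUM(year) and COUNT(*) are both integers; the division truncates the fractional part

Fix: Cast one side to REAL so the division keeps the fractional part

Corrected query:
SELECT genre, SUM(year) * 1.0 / COUNT(*) AS avg_year FROM movies GROUP BY genre

Result:
genre  | avg_year
-------+---------
Horror | 1993.5  
Sci-Fi | 1993.5  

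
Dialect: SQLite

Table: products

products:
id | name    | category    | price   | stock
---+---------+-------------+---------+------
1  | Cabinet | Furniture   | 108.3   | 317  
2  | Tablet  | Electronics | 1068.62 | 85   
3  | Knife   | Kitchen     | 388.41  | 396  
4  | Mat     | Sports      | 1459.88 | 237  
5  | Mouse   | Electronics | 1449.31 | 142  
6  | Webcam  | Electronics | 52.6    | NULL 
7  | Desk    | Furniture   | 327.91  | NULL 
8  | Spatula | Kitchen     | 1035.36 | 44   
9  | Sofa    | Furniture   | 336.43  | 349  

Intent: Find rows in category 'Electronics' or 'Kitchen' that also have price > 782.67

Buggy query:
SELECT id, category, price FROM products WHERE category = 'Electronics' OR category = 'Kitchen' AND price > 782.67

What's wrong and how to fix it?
Bug: Without parentheses, AND is evaluated before OR, so the price filter only applies to the 'Kitchen' branch

Fix: Group the OR with parentheses (or use IN), then AND the threshold

Corrected query:
SELECT id, category, price FROM products WHERE (category = 'Electronics' OR category = 'Kitchen') AND price > 782.67

Result:
id | category    | price  
---+-------------+--------
2  | Electronics | 1068.62
5  | Electronics | 1449.31
8  | Kitchen     | 1035.36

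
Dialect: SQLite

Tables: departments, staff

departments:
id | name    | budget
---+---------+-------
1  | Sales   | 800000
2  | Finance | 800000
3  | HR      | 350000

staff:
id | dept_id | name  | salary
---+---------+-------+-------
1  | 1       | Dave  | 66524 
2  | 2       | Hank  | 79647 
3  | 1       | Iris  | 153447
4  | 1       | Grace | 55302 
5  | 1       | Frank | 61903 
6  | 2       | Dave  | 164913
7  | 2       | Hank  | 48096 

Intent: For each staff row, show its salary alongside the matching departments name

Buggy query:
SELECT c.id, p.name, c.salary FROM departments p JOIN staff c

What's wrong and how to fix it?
Bug: JOIN with no ON clause produces a cartesian product; every staff row pairs with every departments row

Fix: Add ON c.dept_id = p.id to the JOIN

Corrected query:
SELECT c.id, p.name, c.salary FROM departments p JOIN staff c ON c.dept_id = p.id

Result:
id | name    | salary
---+---------+-------
1  | Sales   | 66524 
2  | Finance | 79647 
3  | Sales   | 153447
4  | Sales   | 55302 
5  | Sales   | 61903 
6  | Finance | 164913
7  | Finance | 48096 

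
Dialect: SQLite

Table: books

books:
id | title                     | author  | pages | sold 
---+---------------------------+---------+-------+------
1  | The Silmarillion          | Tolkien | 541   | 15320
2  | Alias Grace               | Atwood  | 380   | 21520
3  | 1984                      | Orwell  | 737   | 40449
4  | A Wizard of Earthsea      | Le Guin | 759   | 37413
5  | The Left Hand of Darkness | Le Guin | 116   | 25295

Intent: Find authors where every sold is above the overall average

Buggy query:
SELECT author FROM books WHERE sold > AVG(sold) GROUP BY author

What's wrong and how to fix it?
Bug: WHERE evaluates per row before aggregation, so AVG() is unavailable

Fix: Compute the overall average in a scalar subquery and compare each group's MIN against it in HAVING

Corrected query:
SELECT author FROM books GROUP BY author HAVING MIN(sold) > (SELECT AVG(sold) FROM books)

Result:
author
------
Orwell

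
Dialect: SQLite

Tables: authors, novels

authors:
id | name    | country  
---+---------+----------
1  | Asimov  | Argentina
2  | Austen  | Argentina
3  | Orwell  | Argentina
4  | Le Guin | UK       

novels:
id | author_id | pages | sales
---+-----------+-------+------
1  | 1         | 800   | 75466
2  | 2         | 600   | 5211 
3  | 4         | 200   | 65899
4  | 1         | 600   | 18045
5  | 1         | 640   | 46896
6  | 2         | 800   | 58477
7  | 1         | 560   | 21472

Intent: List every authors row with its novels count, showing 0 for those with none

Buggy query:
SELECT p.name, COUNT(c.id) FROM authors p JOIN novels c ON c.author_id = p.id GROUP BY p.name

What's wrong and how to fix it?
Bug: INNER JOIN drops authors rows that have no matching novels rows

Fix: Switch to LEFT JOIN to retain unmatched parent rows

Corrected query:
SELECT p.name, COUNT(c.id) FROM authors p LEFT JOIN novels c ON c.author_id = p.id GROUP BY p.name

Result:
name    | COUNT(c.id)
--------+------------
Asimov  | 4          
Austen  | 2          
Le Guin | 1          
Orwell  | 0          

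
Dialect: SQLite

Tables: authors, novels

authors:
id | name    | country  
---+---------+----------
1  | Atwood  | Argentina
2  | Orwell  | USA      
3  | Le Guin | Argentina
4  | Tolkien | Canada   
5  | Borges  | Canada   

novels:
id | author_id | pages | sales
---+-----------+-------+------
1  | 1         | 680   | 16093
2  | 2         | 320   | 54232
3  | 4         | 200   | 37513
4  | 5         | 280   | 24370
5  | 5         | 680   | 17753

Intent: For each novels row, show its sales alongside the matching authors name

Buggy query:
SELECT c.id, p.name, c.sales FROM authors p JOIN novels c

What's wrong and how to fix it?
Bug: Missing join condition: each novels row is matched to all authors rows instead of just its own

Fix: Add ON c.author_id = p.id to the JOIN

Corrected query:
SELECT c.id, p.name, c.sales FROM authors p JOIN novels c ON c.author_id = p.id

Result:
id | name    | sales
---+---------+------
1  | Atwood  | 16093
2  | Orwell  | 54232
3  | Tolkien | 37513
4  | Borges  | 24370
5  | Borges  | 17753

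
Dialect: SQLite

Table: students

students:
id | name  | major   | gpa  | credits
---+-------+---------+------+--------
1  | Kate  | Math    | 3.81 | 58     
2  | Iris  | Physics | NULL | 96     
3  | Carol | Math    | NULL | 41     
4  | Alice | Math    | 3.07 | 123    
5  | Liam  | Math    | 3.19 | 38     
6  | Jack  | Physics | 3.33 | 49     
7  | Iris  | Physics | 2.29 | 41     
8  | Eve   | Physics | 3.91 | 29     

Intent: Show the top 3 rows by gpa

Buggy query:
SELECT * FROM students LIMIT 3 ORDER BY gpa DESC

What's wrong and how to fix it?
Bug: LIMIT must come after ORDER BY

Fix: Swap the clauses: ORDER BY first, then LIMIT

Corrected query:
SELECT * FROM students ORDER BY gpa DESC LIMIT 3

Result:
id | name | major   | gpa  | credits
---+------+---------+------+--------
8  | Eve  | Physics | 3.91 | 29     
1  | Kate | Math    | 3.81 | 58     
6  | Jack | Physics | 3.33 | 49     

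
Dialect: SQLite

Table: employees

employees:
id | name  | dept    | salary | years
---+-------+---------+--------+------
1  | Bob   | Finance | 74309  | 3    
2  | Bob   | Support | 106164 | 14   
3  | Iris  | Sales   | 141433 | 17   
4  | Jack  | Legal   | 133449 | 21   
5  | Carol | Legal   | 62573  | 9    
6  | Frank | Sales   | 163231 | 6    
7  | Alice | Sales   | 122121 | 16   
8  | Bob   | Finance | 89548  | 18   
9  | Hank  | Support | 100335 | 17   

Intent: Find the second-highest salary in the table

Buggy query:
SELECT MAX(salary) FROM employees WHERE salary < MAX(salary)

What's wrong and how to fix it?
Bug: The inner MAX is an aggregate inside WHERE, which is not allowed

Fix: Put the inner MAX in a scalar subquery

Corrected query:
SELECT MAX(salary) FROM employees WHERE salary < (SELECT MAX(salary) FROM employees)

Result:
MAX(salary)
-----------
141433     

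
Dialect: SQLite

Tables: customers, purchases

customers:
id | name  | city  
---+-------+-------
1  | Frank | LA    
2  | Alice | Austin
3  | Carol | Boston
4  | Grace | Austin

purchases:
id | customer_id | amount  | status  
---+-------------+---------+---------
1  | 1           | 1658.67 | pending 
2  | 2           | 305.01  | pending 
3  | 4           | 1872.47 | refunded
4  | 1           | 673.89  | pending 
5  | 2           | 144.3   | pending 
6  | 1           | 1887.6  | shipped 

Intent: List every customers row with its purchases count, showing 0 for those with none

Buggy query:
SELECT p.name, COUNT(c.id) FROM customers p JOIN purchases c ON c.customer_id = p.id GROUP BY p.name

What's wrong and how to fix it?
Bug: An inner join excludes parents with zero children

Fix: Use LEFT JOIN so parents without children still appear (COUNT(c.id) gives 0)

Corrected query:
SELECT p.name, COUNT(c.id) FROM customers p LEFT JOIN purchases c ON c.customer_id = p.id GROUP BY p.name

Result:
name  | COUNT(c.id)
------+------------
Alice | 2          
Carol | 0          
Frank | 3          
Grace | 1          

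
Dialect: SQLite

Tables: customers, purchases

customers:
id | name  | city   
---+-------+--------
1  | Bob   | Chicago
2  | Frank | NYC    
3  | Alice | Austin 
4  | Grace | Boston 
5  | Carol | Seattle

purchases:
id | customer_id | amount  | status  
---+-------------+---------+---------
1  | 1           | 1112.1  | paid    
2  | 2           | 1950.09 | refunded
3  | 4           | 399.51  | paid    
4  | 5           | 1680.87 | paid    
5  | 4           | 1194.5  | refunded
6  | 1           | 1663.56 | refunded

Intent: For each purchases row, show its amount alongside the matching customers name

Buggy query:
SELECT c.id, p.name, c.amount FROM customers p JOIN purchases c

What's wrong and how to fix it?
Bug: JOIN with no ON clause produces a cartesian product; every purchases row pairs with every customers row

Fix: Add ON c.customer_id = p.id to the JOIN

Corrected query:
SELECT c.id, p.name, c.amount FROM customers p JOIN purchases c ON c.customer_id = p.id

Result:
id | name  | amount 
---+-------+--------
1  | Bob   | 1112.1 
2  | Frank | 1950.09
3  | Grace | 399.51 
4  | Carol | 1680.87
5  | Grace | 1194.5 
6  | Bob   | 1663.56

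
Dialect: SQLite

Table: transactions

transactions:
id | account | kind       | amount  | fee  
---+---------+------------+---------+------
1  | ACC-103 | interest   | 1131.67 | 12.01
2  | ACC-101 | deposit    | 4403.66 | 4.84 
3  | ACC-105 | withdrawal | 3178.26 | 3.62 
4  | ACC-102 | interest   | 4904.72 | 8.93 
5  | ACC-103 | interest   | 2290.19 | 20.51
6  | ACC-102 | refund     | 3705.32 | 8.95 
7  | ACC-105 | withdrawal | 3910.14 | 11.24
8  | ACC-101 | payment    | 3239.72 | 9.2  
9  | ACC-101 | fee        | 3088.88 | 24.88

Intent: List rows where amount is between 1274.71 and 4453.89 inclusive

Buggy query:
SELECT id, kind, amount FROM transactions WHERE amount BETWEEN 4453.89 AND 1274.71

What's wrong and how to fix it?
Bug: The bounds are reversed; BETWEEN a AND b requires a <= b to match anything

Fix: Swap the bounds so the smaller value comes first

Corrected query:
SELECT id, kind, amount FROM transactions WHERE amount BETWEEN 1274.71 AND 4453.89

Result:
id | kind       | amount 
---+------------+--------
2  | deposit    | 4403.66
3  | withdrawal | 3178.26
5  | interest   | 2290.19
6  | refund     | 3705.32
7  | withdrawal | 3910.14
8  | payment    | 3239.72
9  | fee        | 3088.88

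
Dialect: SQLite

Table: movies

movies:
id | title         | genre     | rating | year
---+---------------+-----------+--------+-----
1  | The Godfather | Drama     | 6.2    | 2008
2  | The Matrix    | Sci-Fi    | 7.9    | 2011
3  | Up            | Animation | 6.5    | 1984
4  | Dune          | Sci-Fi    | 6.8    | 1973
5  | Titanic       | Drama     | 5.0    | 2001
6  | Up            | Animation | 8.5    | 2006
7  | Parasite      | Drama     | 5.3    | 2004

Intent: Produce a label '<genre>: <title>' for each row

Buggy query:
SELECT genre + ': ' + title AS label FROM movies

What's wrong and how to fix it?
Bug: '+' is numeric addition; on text columns SQLite converts them to 0 instead of concatenating

Fix: Replace + with || to concatenate text

Corrected query:
SELECT genre || ': ' || title AS label FROM movies

Result:
label               
--------------------
Drama: The Godfather
Sci-Fi: The Matrix  
Animation: Up       
Sci-Fi: Dune        
Drama: Titanic      
Animation: Up       
Drama: Parasite     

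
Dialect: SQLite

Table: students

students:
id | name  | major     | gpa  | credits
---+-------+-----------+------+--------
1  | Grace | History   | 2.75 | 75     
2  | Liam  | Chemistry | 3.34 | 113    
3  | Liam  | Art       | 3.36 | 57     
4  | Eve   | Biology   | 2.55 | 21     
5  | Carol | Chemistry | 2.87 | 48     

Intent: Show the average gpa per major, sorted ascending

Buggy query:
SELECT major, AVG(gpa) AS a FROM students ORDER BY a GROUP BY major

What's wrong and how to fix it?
Bug: ORDER BY appears before GROUP BY; SQL clause order requires GROUP BY first

Fix: Reorder: SELECT … FROM … GROUP BY … ORDER BY …

Corrected query:
SELECT major, AVG(gpa) AS a FROM students GROUP BY major ORDER BY a

Result:
major     | a    
----------+------
Biology   | 2.55 
History   | 2.75 
Chemistry | 3.105
Art       | 3.36 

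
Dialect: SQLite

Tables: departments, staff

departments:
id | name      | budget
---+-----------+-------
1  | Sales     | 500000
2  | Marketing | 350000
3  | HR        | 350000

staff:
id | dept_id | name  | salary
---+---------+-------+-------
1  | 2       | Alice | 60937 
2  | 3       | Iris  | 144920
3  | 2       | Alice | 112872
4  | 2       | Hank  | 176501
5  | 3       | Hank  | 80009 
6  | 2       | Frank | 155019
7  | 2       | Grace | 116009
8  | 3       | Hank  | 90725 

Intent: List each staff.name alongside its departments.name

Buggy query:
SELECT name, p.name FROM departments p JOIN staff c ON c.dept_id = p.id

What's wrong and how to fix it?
Bug: 'name' exists in both joined tables, so the database can't tell which one is meant

Fix: Prefix ambiguous columns with the table alias

Corrected query:
SELECT c.name, p.name FROM departments p JOIN staff c ON c.dept_id = p.id

Result:
name  | name     
------+----------
Alice | Marketing
Iris  | HR       
Alice | Marketing
Hank  | Marketing
Hank  | HR       
Frank | Marketing
Grace | Marketing
Hank  | HR       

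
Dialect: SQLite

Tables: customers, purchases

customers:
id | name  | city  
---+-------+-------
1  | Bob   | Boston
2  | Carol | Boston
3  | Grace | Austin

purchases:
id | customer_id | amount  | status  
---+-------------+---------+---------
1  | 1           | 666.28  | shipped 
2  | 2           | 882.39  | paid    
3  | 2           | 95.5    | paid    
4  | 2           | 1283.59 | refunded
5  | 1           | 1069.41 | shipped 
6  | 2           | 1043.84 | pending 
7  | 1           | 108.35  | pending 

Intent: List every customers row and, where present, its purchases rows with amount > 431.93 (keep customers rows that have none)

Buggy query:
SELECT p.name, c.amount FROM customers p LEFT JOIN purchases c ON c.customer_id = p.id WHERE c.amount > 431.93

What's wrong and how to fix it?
Bug: A WHERE condition on the right-hand table after LEFT JOIN drops unmatched parents

Fix: Put 'c.amount > 431.93' in the JOIN's ON clause instead of WHERE

Corrected query:
SELECT p.name, c.amount FROM customers p LEFT JOIN purchases c ON c.customer_id = p.id AND c.amount > 431.93

Result:
name  | amount 
------+--------
Bob   | 666.28 
Bob   | 1069.41
Carol | 882.39 
Carol | 1043.84
Carol | 1283.59
Grace | NULL   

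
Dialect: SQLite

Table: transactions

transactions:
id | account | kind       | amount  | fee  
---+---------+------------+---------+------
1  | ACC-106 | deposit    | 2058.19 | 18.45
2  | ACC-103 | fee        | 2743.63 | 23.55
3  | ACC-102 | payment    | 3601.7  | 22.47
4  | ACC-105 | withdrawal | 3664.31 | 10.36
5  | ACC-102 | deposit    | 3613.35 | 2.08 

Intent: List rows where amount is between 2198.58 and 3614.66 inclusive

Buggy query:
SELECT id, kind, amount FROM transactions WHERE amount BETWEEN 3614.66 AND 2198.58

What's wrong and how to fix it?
Bug: The bounds are reversed; BETWEEN a AND b requires a <= b to match anything

Fix: Write BETWEEN 2198.58 AND 3614.66

Corrected query:
SELECT id, kind, amount FROM transactions WHERE amount BETWEEN 2198.58 AND 3614.66

Result:
id | kind    | amount 
---+---------+--------
2  | fee     | 2743.63
3  | payment | 3601.7 
5  | deposit | 3613.35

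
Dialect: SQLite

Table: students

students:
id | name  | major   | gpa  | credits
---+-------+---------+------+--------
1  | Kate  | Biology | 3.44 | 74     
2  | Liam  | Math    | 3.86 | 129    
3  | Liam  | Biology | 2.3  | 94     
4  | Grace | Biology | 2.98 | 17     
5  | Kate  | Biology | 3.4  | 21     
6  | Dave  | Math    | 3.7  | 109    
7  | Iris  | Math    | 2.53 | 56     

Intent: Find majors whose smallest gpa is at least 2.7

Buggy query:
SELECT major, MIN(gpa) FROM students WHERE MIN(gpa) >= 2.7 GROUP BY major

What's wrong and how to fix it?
Bug: Aggregates like MIN are computed per group after WHERE runs

Fix: Replace WHERE with HAVING after the GROUP BY

Corrected query:
SELECT major, MIN(gpa) FROM students GROUP BY major HAVING MIN(gpa) >= 2.7

Result:
(no rows)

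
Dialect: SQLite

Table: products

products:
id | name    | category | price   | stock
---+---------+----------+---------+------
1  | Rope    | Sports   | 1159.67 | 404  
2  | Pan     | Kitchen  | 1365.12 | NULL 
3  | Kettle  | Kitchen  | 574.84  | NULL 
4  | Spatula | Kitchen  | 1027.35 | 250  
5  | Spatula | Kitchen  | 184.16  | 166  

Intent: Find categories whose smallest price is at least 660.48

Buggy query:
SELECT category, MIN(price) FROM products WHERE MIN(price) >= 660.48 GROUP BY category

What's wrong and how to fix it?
Bug: MIN() in WHERE is a misuse of aggregate

Fix: Use HAVING for the per-group MIN condition

Corrected query:
SELECT category, MIN(price) FROM products GROUP BY category HAVING MIN(price) >= 660.48

Result:
category | MIN(price)
---------+-----------
Sports   | 1159.67   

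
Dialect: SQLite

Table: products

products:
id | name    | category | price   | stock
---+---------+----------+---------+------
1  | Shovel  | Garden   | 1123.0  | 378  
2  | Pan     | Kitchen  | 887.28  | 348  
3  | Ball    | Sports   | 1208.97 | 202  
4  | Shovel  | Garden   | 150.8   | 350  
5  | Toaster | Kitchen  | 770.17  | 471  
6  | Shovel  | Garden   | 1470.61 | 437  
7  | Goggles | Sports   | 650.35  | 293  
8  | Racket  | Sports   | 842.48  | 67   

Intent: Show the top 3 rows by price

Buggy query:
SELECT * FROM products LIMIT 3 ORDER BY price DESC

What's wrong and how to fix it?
Bug: ORDER BY cannot follow LIMIT; LIMIT is the final clause

Fix: Swap the clauses: ORDER BY first, then LIMIT

Corrected query:
SELECT * FROM products ORDER BY price DESC LIMIT 3

Result:
id | name   | category | price   | stock
---+--------+----------+---------+------
6  | Shovel | Garden   | 1470.61 | 437  
3  | Ball   | Sports   | 1208.97 | 202  
1  | Shovel | Garden   | 1123    | 378  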